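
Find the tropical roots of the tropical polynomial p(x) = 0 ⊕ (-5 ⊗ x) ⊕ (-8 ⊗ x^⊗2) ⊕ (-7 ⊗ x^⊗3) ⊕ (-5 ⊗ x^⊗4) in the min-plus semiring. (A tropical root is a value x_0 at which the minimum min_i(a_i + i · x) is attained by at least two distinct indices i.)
Roots: {-2, -1, 3, 5}

Each tropical root is a break point of the lower envelope of the lines y = a_i + i · x (there are 5 lines, with slopes 0, 1, ..., 4). Only the lines that attain the minimum somewhere contribute to roots; other lines are dominated. Here the surviving (envelope) indices are i = 4, i = 3, i = 2, i = 1, i = 0.
Intersections between consecutive envelope lines give the roots: for adjacent envelope indices i < j the intersection is x = (a_i − a_j) / (j − i). Reading off the sorted break points: {-2, -1, 3, 5}.
Verification: at each break x_0, at least two indices attain the minimum of min_i(a_i + i · x_0).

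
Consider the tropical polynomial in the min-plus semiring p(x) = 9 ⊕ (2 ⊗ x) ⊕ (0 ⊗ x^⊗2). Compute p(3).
p(3) = 5

A tropical monomial a ⊗ x^⊗i evaluates to a + i · x. Evaluating each term at x = 3:
  Term 0 contributes 9 + 0 · 3 = 9
  Term 1 contributes 2 + 1 · 3 = 5
  Term 2 contributes 0 + 2 · 3 = 6
p(3) = ⊕ of these = min[9, 5, 6] = 5.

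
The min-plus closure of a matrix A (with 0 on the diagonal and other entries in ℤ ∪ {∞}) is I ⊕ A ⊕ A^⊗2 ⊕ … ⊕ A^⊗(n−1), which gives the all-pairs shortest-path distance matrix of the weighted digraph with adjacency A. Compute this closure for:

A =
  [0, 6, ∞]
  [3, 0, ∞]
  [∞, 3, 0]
Closure =
  [0, 6, ∞]
  [3, 0, ∞]
  [6, 3, 0]

This is the Floyd-Warshall all-pairs shortest-path computation. For each intermediate vertex k = 0, 1, …, 2, update dist[i][j] ← min(dist[i][j], dist[i][k] + dist[k][j]). The final matrix gives, for each (i, j), the minimum total weight of any directed path from i to j (possibly empty when i = j).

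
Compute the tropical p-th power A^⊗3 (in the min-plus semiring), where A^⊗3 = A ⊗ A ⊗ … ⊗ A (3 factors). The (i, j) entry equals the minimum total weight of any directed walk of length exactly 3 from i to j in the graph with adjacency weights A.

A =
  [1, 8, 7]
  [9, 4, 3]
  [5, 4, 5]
A^⊗3 =
  [3, 10, 9]
  [9, 11, 10]
  [7, 11, 11]

Each entry (A^⊗3)_ij equals the minimum over all length-3 walks i = v_0 → v_1 → … → v_3 = j of Σ_t A[v_t][v_{t+1}]. For example, for (i, j) = (0, 2) we minimise over 9 possible intermediate vertex sequences; the minimum is 9, attained along the walk 0 → 0 → 0 → 2.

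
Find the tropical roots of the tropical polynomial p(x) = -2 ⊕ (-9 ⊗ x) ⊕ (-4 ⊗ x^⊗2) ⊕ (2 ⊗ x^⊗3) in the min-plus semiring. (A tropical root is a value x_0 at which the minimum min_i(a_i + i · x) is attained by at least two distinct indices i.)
Roots: {-6, -5, 7}

Each tropical root is a break point of the lower envelope of the lines y = a_i + i · x (there are 4 lines, with slopes 0, 1, ..., 3). Only the lines that attain the minimum somewhere contribute to roots; other lines are dominated. Here the surviving (envelope) indices are i = 3, i = 2, i = 1, i = 0.
Intersections between consecutive envelope lines give the roots: for adjacent envelope indices i < j the intersection is x = (a_i − a_j) / (j − i). Reading off the sorted break points: {-6, -5, 7}.
Verification: at each break x_0, at least two indices attain the minimum of min_i(a_i + i · x_0).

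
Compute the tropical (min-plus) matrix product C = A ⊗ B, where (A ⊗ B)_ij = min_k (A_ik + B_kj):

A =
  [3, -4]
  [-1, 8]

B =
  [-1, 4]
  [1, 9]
A ⊗ B =
  [-3, 5]
  [-2, 3]

Apply the min-plus product entry-by-entry:
  C[0][0] = min over k of (A[0][0] + B[0][0] = 3 + -1 = 2, A[0][1] + B[1][0] = -4 + 1 = -3) = -3 (attained at k = 1)
  C[0][1] = min over k of (A[0][0] + B[0][1] = 3 + 4 = 7, A[0][1] + B[1][1] = -4 + 9 = 5) = 5 (attained at k = 1)
  C[1][0] = min over k of (A[1][0] + B[0][0] = -1 + -1 = -2, A[1][1] + B[1][0] = 8 + 1 = 9) = -2 (attained at k = 0)
  C[1][1] = min over k of (A[1][0] + B[0][1] = -1 + 4 = 3, A[1][1] + B[1][1] = 8 + 9 = 17) = 3 (attained at k = 0)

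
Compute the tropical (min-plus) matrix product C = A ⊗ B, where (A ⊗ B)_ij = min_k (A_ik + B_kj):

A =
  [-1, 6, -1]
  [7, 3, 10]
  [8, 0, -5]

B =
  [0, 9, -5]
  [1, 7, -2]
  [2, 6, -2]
A ⊗ B =
  [-1, 5, -6]
  [4, 10, 1]
  [-3, 1, -7]

Apply the min-plus product entry-by-entry:
  C[0][0] = min over k of (A[0][0] + B[0][0] = -1 + 0 = -1, A[0][1] + B[1][0] = 6 + 1 = 7, A[0][2] + B[2][0] = -1 + 2 = 1) = -1 (attained at k = 0)
  C[0][1] = min over k of (A[0][0] + B[0][1] = -1 + 9 = 8, A[0][1] + B[1][1] = 6 + 7 = 13, A[0][2] + B[2][1] = -1 + 6 = 5) = 5 (attained at k = 2)
  C[0][2] = min over k of (A[0][0] + B[0][2] = -1 + -5 = -6, A[0][1] + B[1][2] = 6 + -2 = 4, A[0][2] + B[2][2] = -1 + -2 = -3) = -6 (attained at k = 0)
  C[1][0] = min over k of (A[1][0] + B[0][0] = 7 + 0 = 7, A[1][1] + B[1][0] = 3 + 1 = 4, A[1][2] + B[2][0] = 10 + 2 = 12) = 4 (attained at k = 1)
  C[1][1] = min over k of (A[1][0] + B[0][1] = 7 + 9 = 16, A[1][1] + B[1][1] = 3 + 7 = 10, A[1][2] + B[2][1] = 10 + 6 = 16) = 10 (attained at k = 1)
  C[1][2] = min over k of (A[1][0] + B[0][2] = 7 + -5 = 2, A[1][1] + B[1][2] = 3 + -2 = 1, A[1][2] + B[2][2] = 10 + -2 = 8) = 1 (attained at k = 1)
  C[2][0] = min over k of (A[2][0] + B[0][0] = 8 + 0 = 8, A[2][1] + B[1][0] = 0 + 1 = 1, A[2][2] + B[2][0] = -5 + 2 = -3) = -3 (attained at k = 2)
  C[2][1] = min over k of (A[2][0] + B[0][1] = 8 + 9 = 17, A[2][1] + B[1][1] = 0 + 7 = 7, A[2][2] + B[2][1] = -5 + 6 = 1) = 1 (attained at k = 2)
  C[2][2] = min over k of (A[2][0] + B[0][2] = 8 + -5 = 3, A[2][1] + B[1][2] = 0 + -2 = -2, A[2][2] + B[2][2] = -5 + -2 = -7) = -7 (attained at k = 2)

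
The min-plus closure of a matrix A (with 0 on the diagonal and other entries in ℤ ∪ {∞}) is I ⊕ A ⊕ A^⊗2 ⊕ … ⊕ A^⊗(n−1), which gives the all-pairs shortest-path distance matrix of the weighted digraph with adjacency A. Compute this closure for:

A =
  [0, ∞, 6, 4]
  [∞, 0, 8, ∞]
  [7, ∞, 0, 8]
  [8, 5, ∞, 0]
Closure =
  [0, 9, 6, 4]
  [15, 0, 8, 16]
  [7, 13, 0, 8]
  [8, 5, 13, 0]

This is the Floyd-Warshall all-pairs shortest-path computation. For each intermediate vertex k = 0, 1, …, 3, update dist[i][j] ← min(dist[i][j], dist[i][k] + dist[k][j]). The final matrix gives, for each (i, j), the minimum total weight of any directed path from i to j (possibly empty when i = j).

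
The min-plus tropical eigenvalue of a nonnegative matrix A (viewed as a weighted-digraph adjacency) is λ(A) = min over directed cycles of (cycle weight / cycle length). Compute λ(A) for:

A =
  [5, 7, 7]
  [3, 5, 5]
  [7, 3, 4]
λ(A) = 4

Enumerate directed cycles and compute their means (weight / length). Sample:
  cycle 0 → 0: weight = 5, length = 1, mean = 5/1 ≈ 5.000
  cycle 1 → 1: weight = 5, length = 1, mean = 5/1 ≈ 5.000
  cycle 2 → 2: weight = 4, length = 1, mean = 4/1 ≈ 4.000
  cycle 0 → 1 → 0: weight = 10, length = 2, mean = 10/2 ≈ 5.000
  cycle 0 → 2 → 0: weight = 14, length = 2, mean = 14/2 ≈ 7.000
  cycle 1 → 0 → 1: weight = 10, length = 2, mean = 10/2 ≈ 5.000
Minimum mean = 4.000, attained e.g. along the cycle 2 → 2 with weight 4 and length 1. So λ(A) = 4/1 = 4.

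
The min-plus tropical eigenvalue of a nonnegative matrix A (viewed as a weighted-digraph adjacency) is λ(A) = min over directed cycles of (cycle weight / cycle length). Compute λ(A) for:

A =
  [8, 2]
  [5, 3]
λ(A) = 3

Enumerate directed cycles and compute their means (weight / length). Sample:
  cycle 0 → 0: weight = 8, length = 1, mean = 8/1 ≈ 8.000
  cycle 1 → 1: weight = 3, length = 1, mean = 3/1 ≈ 3.000
  cycle 0 → 1 → 0: weight = 7, length = 2, mean = 7/2 ≈ 3.500
  cycle 1 → 0 → 1: weight = 7, length = 2, mean = 7/2 ≈ 3.500
Minimum mean = 3.000, attained e.g. along the cycle 1 → 1 with weight 3 and length 1. So λ(A) = 3/1 = 3.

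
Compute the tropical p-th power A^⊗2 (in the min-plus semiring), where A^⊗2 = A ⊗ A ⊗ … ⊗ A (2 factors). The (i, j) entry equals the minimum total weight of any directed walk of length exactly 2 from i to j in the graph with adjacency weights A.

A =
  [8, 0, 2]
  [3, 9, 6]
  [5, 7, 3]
A^⊗2 =
  [3, 8, 5]
  [11, 3, 5]
  [8, 5, 6]

Each entry (A^⊗2)_ij equals the minimum over all length-2 walks i = v_0 → v_1 → … → v_2 = j of Σ_t A[v_t][v_{t+1}]. For example, for (i, j) = (0, 2) we minimise over 3 possible intermediate vertex sequences; the minimum is 5, attained along the walk 0 → 2 → 2.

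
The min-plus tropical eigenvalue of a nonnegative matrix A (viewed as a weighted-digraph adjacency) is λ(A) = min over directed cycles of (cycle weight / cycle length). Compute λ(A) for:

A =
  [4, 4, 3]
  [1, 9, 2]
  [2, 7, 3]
λ(A) = 5/2

Enumerate directed cycles and compute their means (weight / length). Sample:
  cycle 0 → 0: weight = 4, length = 1, mean = 4/1 ≈ 4.000
  cycle 1 → 1: weight = 9, length = 1, mean = 9/1 ≈ 9.000
  cycle 2 → 2: weight = 3, length = 1, mean = 3/1 ≈ 3.000
  cycle 0 → 1 → 0: weight = 5, length = 2, mean = 5/2 ≈ 2.500
  cycle 0 → 2 → 0: weight = 5, length = 2, mean = 5/2 ≈ 2.500
  cycle 1 → 0 → 1: weight = 5, length = 2, mean = 5/2 ≈ 2.500
Minimum mean = 2.500, attained e.g. along the cycle 0 → 1 → 0 with weight 5 and length 2. So λ(A) = 5/2 = 5/2.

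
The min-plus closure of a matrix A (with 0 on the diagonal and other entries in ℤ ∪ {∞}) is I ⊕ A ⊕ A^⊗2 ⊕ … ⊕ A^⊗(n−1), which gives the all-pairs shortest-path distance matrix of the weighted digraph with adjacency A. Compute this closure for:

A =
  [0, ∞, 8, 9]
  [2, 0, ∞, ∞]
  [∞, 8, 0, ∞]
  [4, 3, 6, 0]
Closure =
  [0, 12, 8, 9]
  [2, 0, 10, 11]
  [10, 8, 0, 19]
  [4, 3, 6, 0]

This is the Floyd-Warshall all-pairs shortest-path computation. For each intermediate vertex k = 0, 1, …, 3, update dist[i][j] ← min(dist[i][j], dist[i][k] + dist[k][j]). The final matrix gives, for each (i, j), the minimum total weight of any directed path from i to j (possibly empty when i = j).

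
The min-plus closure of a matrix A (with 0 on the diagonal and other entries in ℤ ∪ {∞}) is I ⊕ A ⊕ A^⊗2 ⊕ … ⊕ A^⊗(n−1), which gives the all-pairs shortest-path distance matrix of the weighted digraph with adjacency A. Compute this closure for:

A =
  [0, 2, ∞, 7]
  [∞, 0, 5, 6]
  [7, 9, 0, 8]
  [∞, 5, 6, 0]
Closure =
  [0, 2, 7, 7]
  [12, 0, 5, 6]
  [7, 9, 0, 8]
  [13, 5, 6, 0]

This is the Floyd-Warshall all-pairs shortest-path computation. For each intermediate vertex k = 0, 1, …, 3, update dist[i][j] ← min(dist[i][j], dist[i][k] + dist[k][j]). The final matrix gives, for each (i, j), the minimum total weight of any directed path from i to j (possibly empty when i = j).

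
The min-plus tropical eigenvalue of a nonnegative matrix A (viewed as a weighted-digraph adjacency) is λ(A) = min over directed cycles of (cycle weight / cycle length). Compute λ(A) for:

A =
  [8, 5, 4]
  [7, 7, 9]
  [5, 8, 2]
λ(A) = 2

Enumerate directed cycles and compute their means (weight / length). Sample:
  cycle 0 → 0: weight = 8, length = 1, mean = 8/1 ≈ 8.000
  cycle 1 → 1: weight = 7, length = 1, mean = 7/1 ≈ 7.000
  cycle 2 → 2: weight = 2, length = 1, mean = 2/1 ≈ 2.000
  cycle 0 → 1 → 0: weight = 12, length = 2, mean = 12/2 ≈ 6.000
  cycle 0 → 2 → 0: weight = 9, length = 2, mean = 9/2 ≈ 4.500
  cycle 1 → 0 → 1: weight = 12, length = 2, mean = 12/2 ≈ 6.000
Minimum mean = 2.000, attained e.g. along the cycle 2 → 2 with weight 2 and length 1. So λ(A) = 2/1 = 2.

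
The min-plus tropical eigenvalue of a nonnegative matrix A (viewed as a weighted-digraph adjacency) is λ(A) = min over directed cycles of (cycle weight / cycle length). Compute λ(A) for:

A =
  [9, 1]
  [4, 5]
λ(A) = 5/2

Enumerate directed cycles and compute their means (weight / length). Sample:
  cycle 0 → 0: weight = 9, length = 1, mean = 9/1 ≈ 9.000
  cycle 1 → 1: weight = 5, length = 1, mean = 5/1 ≈ 5.000
  cycle 0 → 1 → 0: weight = 5, length = 2, mean = 5/2 ≈ 2.500
  cycle 1 → 0 → 1: weight = 5, length = 2, mean = 5/2 ≈ 2.500
Minimum mean = 2.500, attained e.g. along the cycle 0 → 1 → 0 with weight 5 and length 2. So λ(A) = 5/2 = 5/2.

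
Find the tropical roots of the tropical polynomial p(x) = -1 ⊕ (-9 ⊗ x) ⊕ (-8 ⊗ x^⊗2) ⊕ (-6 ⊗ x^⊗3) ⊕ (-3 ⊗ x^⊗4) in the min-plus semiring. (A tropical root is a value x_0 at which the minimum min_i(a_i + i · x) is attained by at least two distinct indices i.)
Roots: {-3, -2, -1, 8}

Each tropical root is a break point of the lower envelope of the lines y = a_i + i · x (there are 5 lines, with slopes 0, 1, ..., 4). Only the lines that attain the minimum somewhere contribute to roots; other lines are dominated. Here the surviving (envelope) indices are i = 4, i = 3, i = 2, i = 1, i = 0.
Intersections between consecutive envelope lines give the roots: for adjacent envelope indices i < j the intersection is x = (a_i − a_j) / (j − i). Reading off the sorted break points: {-3, -2, -1, 8}.
Verification: at each break x_0, at least two indices attain the minimum of min_i(a_i + i · x_0).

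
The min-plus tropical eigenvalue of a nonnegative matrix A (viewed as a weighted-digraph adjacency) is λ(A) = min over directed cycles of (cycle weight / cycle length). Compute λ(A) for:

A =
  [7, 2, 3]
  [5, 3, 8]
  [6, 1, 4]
λ(A) = 3

Enumerate directed cycles and compute their means (weight / length). Sample:
  cycle 0 → 0: weight = 7, length = 1, mean = 7/1 ≈ 7.000
  cycle 1 → 1: weight = 3, length = 1, mean = 3/1 ≈ 3.000
  cycle 2 → 2: weight = 4, length = 1, mean = 4/1 ≈ 4.000
  cycle 0 → 1 → 0: weight = 7, length = 2, mean = 7/2 ≈ 3.500
  cycle 0 → 2 → 0: weight = 9, length = 2, mean = 9/2 ≈ 4.500
  cycle 1 → 0 → 1: weight = 7, length = 2, mean = 7/2 ≈ 3.500
Minimum mean = 3.000, attained e.g. along the cycle 1 → 1 with weight 3 and length 1. So λ(A) = 3/1 = 3.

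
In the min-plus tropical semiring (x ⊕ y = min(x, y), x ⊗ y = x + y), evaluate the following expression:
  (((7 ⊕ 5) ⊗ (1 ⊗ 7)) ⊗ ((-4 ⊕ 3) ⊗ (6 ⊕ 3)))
(((7 ⊕ 5) ⊗ (1 ⊗ 7)) ⊗ ((-4 ⊕ 3) ⊗ (6 ⊕ 3))) = 12

Expand innermost to outermost. Recall ⊕ takes the minimum of its arguments and ⊗ takes their sum. Working out the expression (((7 ⊕ 5) ⊗ (1 ⊗ 7)) ⊗ ((-4 ⊕ 3) ⊗ (6 ⊕ 3))) gives 12.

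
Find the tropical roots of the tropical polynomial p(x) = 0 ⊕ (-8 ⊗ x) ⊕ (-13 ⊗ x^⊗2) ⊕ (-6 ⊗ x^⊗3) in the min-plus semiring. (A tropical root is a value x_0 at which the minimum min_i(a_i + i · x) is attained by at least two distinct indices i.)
Roots: {-7, 5, 8}

Each tropical root is a break point of the lower envelope of the lines y = a_i + i · x (there are 4 lines, with slopes 0, 1, ..., 3). Only the lines that attain the minimum somewhere contribute to roots; other lines are dominated. Here the surviving (envelope) indices are i = 3, i = 2, i = 1, i = 0.
Intersections between consecutive envelope lines give the roots: for adjacent envelope indices i < j the intersection is x = (a_i − a_j) / (j − i). Reading off the sorted break points: {-7, 5, 8}.
Verification: at each break x_0, at least two indices attain the minimum of min_i(a_i + i · x_0).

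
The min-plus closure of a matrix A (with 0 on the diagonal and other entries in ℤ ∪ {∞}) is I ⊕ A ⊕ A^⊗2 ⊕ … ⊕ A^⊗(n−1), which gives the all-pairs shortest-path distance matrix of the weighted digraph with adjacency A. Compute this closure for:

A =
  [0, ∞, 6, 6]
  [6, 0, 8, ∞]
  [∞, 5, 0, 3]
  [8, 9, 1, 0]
Closure =
  [0, 11, 6, 6]
  [6, 0, 8, 11]
  [11, 5, 0, 3]
  [8, 6, 1, 0]

This is the Floyd-Warshall all-pairs shortest-path computation. For each intermediate vertex k = 0, 1, …, 3, update dist[i][j] ← min(dist[i][j], dist[i][k] + dist[k][j]). The final matrix gives, for each (i, j), the minimum total weight of any directed path from i to j (possibly empty when i = j).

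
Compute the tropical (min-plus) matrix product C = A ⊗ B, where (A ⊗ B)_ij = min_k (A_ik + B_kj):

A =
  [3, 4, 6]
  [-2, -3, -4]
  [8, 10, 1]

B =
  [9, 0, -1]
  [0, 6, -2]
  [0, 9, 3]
A ⊗ B =
  [4, 3, 2]
  [-4, -2, -5]
  [1, 8, 4]

Apply the min-plus product entry-by-entry:
  C[0][0] = min over k of (A[0][0] + B[0][0] = 3 + 9 = 12, A[0][1] + B[1][0] = 4 + 0 = 4, A[0][2] + B[2][0] = 6 + 0 = 6) = 4 (attained at k = 1)
  C[0][1] = min over k of (A[0][0] + B[0][1] = 3 + 0 = 3, A[0][1] + B[1][1] = 4 + 6 = 10, A[0][2] + B[2][1] = 6 + 9 = 15) = 3 (attained at k = 0)
  C[0][2] = min over k of (A[0][0] + B[0][2] = 3 + -1 = 2, A[0][1] + B[1][2] = 4 + -2 = 2, A[0][2] + B[2][2] = 6 + 3 = 9) = 2 (attained at k = 0)
  C[1][0] = min over k of (A[1][0] + B[0][0] = -2 + 9 = 7, A[1][1] + B[1][0] = -3 + 0 = -3, A[1][2] + B[2][0] = -4 + 0 = -4) = -4 (attained at k = 2)
  C[1][1] = min over k of (A[1][0] + B[0][1] = -2 + 0 = -2, A[1][1] + B[1][1] = -3 + 6 = 3, A[1][2] + B[2][1] = -4 + 9 = 5) = -2 (attained at k = 0)
  C[1][2] = min over k of (A[1][0] + B[0][2] = -2 + -1 = -3, A[1][1] + B[1][2] = -3 + -2 = -5, A[1][2] + B[2][2] = -4 + 3 = -1) = -5 (attained at k = 1)
  C[2][0] = min over k of (A[2][0] + B[0][0] = 8 + 9 = 17, A[2][1] + B[1][0] = 10 + 0 = 10, A[2][2] + B[2][0] = 1 + 0 = 1) = 1 (attained at k = 2)
  C[2][1] = min over k of (A[2][0] + B[0][1] = 8 + 0 = 8, A[2][1] + B[1][1] = 10 + 6 = 16, A[2][2] + B[2][1] = 1 + 9 = 10) = 8 (attained at k = 0)
  C[2][2] = min over k of (A[2][0] + B[0][2] = 8 + -1 = 7, A[2][1] + B[1][2] = 10 + -2 = 8, A[2][2] + B[2][2] = 1 + 3 = 4) = 4 (attained at k = 2)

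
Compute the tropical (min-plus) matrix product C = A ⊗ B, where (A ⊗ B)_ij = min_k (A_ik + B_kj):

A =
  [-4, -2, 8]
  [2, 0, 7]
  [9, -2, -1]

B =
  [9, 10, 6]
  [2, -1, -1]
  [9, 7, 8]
A ⊗ B =
  [0, -3, -3]
  [2, -1, -1]
  [0, -3, -3]

Apply the min-plus product entry-by-entry:
  C[0][0] = min over k of (A[0][0] + B[0][0] = -4 + 9 = 5, A[0][1] + B[1][0] = -2 + 2 = 0, A[0][2] + B[2][0] = 8 + 9 = 17) = 0 (attained at k = 1)
  C[0][1] = min over k of (A[0][0] + B[0][1] = -4 + 10 = 6, A[0][1] + B[1][1] = -2 + -1 = -3, A[0][2] + B[2][1] = 8 + 7 = 15) = -3 (attained at k = 1)
  C[0][2] = min over k of (A[0][0] + B[0][2] = -4 + 6 = 2, A[0][1] + B[1][2] = -2 + -1 = -3, A[0][2] + B[2][2] = 8 + 8 = 16) = -3 (attained at k = 1)
  C[1][0] = min over k of (A[1][0] + B[0][0] = 2 + 9 = 11, A[1][1] + B[1][0] = 0 + 2 = 2, A[1][2] + B[2][0] = 7 + 9 = 16) = 2 (attained at k = 1)
  C[1][1] = min over k of (A[1][0] + B[0][1] = 2 + 10 = 12, A[1][1] + B[1][1] = 0 + -1 = -1, A[1][2] + B[2][1] = 7 + 7 = 14) = -1 (attained at k = 1)
  C[1][2] = min over k of (A[1][0] + B[0][2] = 2 + 6 = 8, A[1][1] + B[1][2] = 0 + -1 = -1, A[1][2] + B[2][2] = 7 + 8 = 15) = -1 (attained at k = 1)
  C[2][0] = min over k of (A[2][0] + B[0][0] = 9 + 9 = 18, A[2][1] + B[1][0] = -2 + 2 = 0, A[2][2] + B[2][0] = -1 + 9 = 8) = 0 (attained at k = 1)
  C[2][1] = min over k of (A[2][0] + B[0][1] = 9 + 10 = 19, A[2][1] + B[1][1] = -2 + -1 = -3, A[2][2] + B[2][1] = -1 + 7 = 6) = -3 (attained at k = 1)
  C[2][2] = min over k of (A[2][0] + B[0][2] = 9 + 6 = 15, A[2][1] + B[1][2] = -2 + -1 = -3, A[2][2] + B[2][2] = -1 + 8 = 7) = -3 (attained at k = 1)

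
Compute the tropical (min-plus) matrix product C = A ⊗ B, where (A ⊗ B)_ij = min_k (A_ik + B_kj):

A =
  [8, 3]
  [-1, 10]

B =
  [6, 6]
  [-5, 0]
A ⊗ B =
  [-2, 3]
  [5, 5]

Apply the min-plus product entry-by-entry:
  C[0][0] = min over k of (A[0][0] + B[0][0] = 8 + 6 = 14, A[0][1] + B[1][0] = 3 + -5 = -2) = -2 (attained at k = 1)
  C[0][1] = min over k of (A[0][0] + B[0][1] = 8 + 6 = 14, A[0][1] + B[1][1] = 3 + 0 = 3) = 3 (attained at k = 1)
  C[1][0] = min over k of (A[1][0] + B[0][0] = -1 + 6 = 5, A[1][1] + B[1][0] = 10 + -5 = 5) = 5 (attained at k = 0)
  C[1][1] = min over k of (A[1][0] + B[0][1] = -1 + 6 = 5, A[1][1] + B[1][1] = 10 + 0 = 10) = 5 (attained at k = 0)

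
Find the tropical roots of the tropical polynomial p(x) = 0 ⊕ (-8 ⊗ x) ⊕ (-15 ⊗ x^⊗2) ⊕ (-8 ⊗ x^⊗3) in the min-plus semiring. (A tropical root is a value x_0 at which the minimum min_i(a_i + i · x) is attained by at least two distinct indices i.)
Roots: {-7, 7, 8}

Each tropical root is a break point of the lower envelope of the lines y = a_i + i · x (there are 4 lines, with slopes 0, 1, ..., 3). Only the lines that attain the minimum somewhere contribute to roots; other lines are dominated. Here the surviving (envelope) indices are i = 3, i = 2, i = 1, i = 0.
Intersections between consecutive envelope lines give the roots: for adjacent envelope indices i < j the intersection is x = (a_i − a_j) / (j − i). Reading off the sorted break points: {-7, 7, 8}.
Verification: at each break x_0, at least two indices attain the minimum of min_i(a_i + i · x_0).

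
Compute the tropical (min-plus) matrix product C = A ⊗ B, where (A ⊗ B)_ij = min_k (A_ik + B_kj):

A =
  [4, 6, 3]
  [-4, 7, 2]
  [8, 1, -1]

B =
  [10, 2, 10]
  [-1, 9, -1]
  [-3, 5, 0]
A ⊗ B =
  [0, 6, 3]
  [-1, -2, 2]
  [-4, 4, -1]

Apply the min-plus product entry-by-entry:
  C[0][0] = min over k of (A[0][0] + B[0][0] = 4 + 10 = 14, A[0][1] + B[1][0] = 6 + -1 = 5, A[0][2] + B[2][0] = 3 + -3 = 0) = 0 (attained at k = 2)
  C[0][1] = min over k of (A[0][0] + B[0][1] = 4 + 2 = 6, A[0][1] + B[1][1] = 6 + 9 = 15, A[0][2] + B[2][1] = 3 + 5 = 8) = 6 (attained at k = 0)
  C[0][2] = min over k of (A[0][0] + B[0][2] = 4 + 10 = 14, A[0][1] + B[1][2] = 6 + -1 = 5, A[0][2] + B[2][2] = 3 + 0 = 3) = 3 (attained at k = 2)
  C[1][0] = min over k of (A[1][0] + B[0][0] = -4 + 10 = 6, A[1][1] + B[1][0] = 7 + -1 = 6, A[1][2] + B[2][0] = 2 + -3 = -1) = -1 (attained at k = 2)
  C[1][1] = min over k of (A[1][0] + B[0][1] = -4 + 2 = -2, A[1][1] + B[1][1] = 7 + 9 = 16, A[1][2] + B[2][1] = 2 + 5 = 7) = -2 (attained at k = 0)
  C[1][2] = min over k of (A[1][0] + B[0][2] = -4 + 10 = 6, A[1][1] + B[1][2] = 7 + -1 = 6, A[1][2] + B[2][2] = 2 + 0 = 2) = 2 (attained at k = 2)
  C[2][0] = min over k of (A[2][0] + B[0][0] = 8 + 10 = 18, A[2][1] + B[1][0] = 1 + -1 = 0, A[2][2] + B[2][0] = -1 + -3 = -4) = -4 (attained at k = 2)
  C[2][1] = min over k of (A[2][0] + B[0][1] = 8 + 2 = 10, A[2][1] + B[1][1] = 1 + 9 = 10, A[2][2] + B[2][1] = -1 + 5 = 4) = 4 (attained at k = 2)
  C[2][2] = min over k of (A[2][0] + B[0][2] = 8 + 10 = 18, A[2][1] + B[1][2] = 1 + -1 = 0, A[2][2] + B[2][2] = -1 + 0 = -1) = -1 (attained at k = 2)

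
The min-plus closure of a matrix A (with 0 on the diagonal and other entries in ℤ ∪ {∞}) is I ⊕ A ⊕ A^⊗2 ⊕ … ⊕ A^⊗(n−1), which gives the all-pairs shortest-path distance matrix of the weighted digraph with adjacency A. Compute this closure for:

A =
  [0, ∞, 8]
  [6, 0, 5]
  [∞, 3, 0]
Closure =
  [0, 11, 8]
  [6, 0, 5]
  [9, 3, 0]

This is the Floyd-Warshall all-pairs shortest-path computation. For each intermediate vertex k = 0, 1, …, 2, update dist[i][j] ← min(dist[i][j], dist[i][k] + dist[k][j]). The final matrix gives, for each (i, j), the minimum total weight of any directed path from i to j (possibly empty when i = j).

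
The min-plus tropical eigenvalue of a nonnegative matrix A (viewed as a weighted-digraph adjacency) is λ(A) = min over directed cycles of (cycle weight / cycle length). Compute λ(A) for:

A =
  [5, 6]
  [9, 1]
λ(A) = 1

Enumerate directed cycles and compute their means (weight / length). Sample:
  cycle 0 → 0: weight = 5, length = 1, mean = 5/1 ≈ 5.000
  cycle 1 → 1: weight = 1, length = 1, mean = 1/1 ≈ 1.000
  cycle 0 → 1 → 0: weight = 15, length = 2, mean = 15/2 ≈ 7.500
  cycle 1 → 0 → 1: weight = 15, length = 2, mean = 15/2 ≈ 7.500
Minimum mean = 1.000, attained e.g. along the cycle 1 → 1 with weight 1 and length 1. So λ(A) = 1/1 = 1.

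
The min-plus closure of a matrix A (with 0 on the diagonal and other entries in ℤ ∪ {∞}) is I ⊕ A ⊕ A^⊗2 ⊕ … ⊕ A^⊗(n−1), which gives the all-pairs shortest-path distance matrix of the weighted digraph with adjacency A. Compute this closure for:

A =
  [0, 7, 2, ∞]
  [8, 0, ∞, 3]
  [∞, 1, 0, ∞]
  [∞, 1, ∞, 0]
Closure =
  [0, 3, 2, 6]
  [8, 0, 10, 3]
  [9, 1, 0, 4]
  [9, 1, 11, 0]

This is the Floyd-Warshall all-pairs shortest-path computation. For each intermediate vertex k = 0, 1, …, 3, update dist[i][j] ← min(dist[i][j], dist[i][k] + dist[k][j]). The final matrix gives, for each (i, j), the minimum total weight of any directed path from i to j (possibly empty when i = j).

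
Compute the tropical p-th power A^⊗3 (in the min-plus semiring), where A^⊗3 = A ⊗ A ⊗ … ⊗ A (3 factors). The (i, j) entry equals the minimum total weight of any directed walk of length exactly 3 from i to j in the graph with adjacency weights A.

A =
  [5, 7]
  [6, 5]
A^⊗3 =
  [15, 17]
  [16, 15]

Each entry (A^⊗3)_ij equals the minimum over all length-3 walks i = v_0 → v_1 → … → v_3 = j of Σ_t A[v_t][v_{t+1}]. For example, for (i, j) = (0, 1) we minimise over 4 possible intermediate vertex sequences; the minimum is 17, attained along the walk 0 → 0 → 0 → 1.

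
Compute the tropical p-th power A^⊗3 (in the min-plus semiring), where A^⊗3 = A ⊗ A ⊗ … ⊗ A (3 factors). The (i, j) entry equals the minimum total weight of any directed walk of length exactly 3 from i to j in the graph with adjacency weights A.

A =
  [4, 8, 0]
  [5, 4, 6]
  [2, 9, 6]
A^⊗3 =
  [6, 10, 2]
  [7, 12, 8]
  [4, 11, 6]

Each entry (A^⊗3)_ij equals the minimum over all length-3 walks i = v_0 → v_1 → … → v_3 = j of Σ_t A[v_t][v_{t+1}]. For example, for (i, j) = (0, 2) we minimise over 9 possible intermediate vertex sequences; the minimum is 2, attained along the walk 0 → 2 → 0 → 2.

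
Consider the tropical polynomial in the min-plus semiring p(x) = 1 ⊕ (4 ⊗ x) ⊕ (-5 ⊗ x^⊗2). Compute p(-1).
p(-1) = -7

A tropical monomial a ⊗ x^⊗i evaluates to a + i · x. Evaluating each term at x = -1:
  Term 0 contributes 1 + 0 · -1 = 1
  Term 1 contributes 4 + 1 · -1 = 3
  Term 2 contributes -5 + 2 · -1 = -7
p(-1) = ⊕ of these = min[1, 3, -7] = -7.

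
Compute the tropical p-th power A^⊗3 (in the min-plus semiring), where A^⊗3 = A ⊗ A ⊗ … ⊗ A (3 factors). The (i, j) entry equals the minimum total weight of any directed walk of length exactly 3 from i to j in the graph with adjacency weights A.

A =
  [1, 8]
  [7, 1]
A^⊗3 =
  [3, 10]
  [9, 3]

Each entry (A^⊗3)_ij equals the minimum over all length-3 walks i = v_0 → v_1 → … → v_3 = j of Σ_t A[v_t][v_{t+1}]. For example, for (i, j) = (0, 1) we minimise over 4 possible intermediate vertex sequences; the minimum is 10, attained along the walk 0 → 0 → 0 → 1.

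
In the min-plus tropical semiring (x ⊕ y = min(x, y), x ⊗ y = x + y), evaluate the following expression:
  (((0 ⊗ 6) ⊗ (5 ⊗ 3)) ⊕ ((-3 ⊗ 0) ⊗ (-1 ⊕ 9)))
(((0 ⊗ 6) ⊗ (5 ⊗ 3)) ⊕ ((-3 ⊗ 0) ⊗ (-1 ⊕ 9))) = -4

Expand innermost to outermost. Recall ⊕ takes the minimum of its arguments and ⊗ takes their sum. Working out the expression (((0 ⊗ 6) ⊗ (5 ⊗ 3)) ⊕ ((-3 ⊗ 0) ⊗ (-1 ⊕ 9))) gives -4.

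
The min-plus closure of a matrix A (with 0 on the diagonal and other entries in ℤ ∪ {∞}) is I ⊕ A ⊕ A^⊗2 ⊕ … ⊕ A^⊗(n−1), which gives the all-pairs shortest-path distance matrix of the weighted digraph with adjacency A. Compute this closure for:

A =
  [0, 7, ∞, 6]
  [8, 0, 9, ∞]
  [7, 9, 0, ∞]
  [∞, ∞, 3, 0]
Closure =
  [0, 7, 9, 6]
  [8, 0, 9, 14]
  [7, 9, 0, 13]
  [10, 12, 3, 0]

This is the Floyd-Warshall all-pairs shortest-path computation. For each intermediate vertex k = 0, 1, …, 3, update dist[i][j] ← min(dist[i][j], dist[i][k] + dist[k][j]). The final matrix gives, for each (i, j), the minimum total weight of any directed path from i to j (possibly empty when i = j).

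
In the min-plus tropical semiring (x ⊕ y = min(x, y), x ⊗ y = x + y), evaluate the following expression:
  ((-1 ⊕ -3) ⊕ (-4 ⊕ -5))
((-1 ⊕ -3) ⊕ (-4 ⊕ -5)) = -5

Expand innermost to outermost. Recall ⊕ takes the minimum of its arguments and ⊗ takes their sum. Working out the expression ((-1 ⊕ -3) ⊕ (-4 ⊕ -5)) gives -5.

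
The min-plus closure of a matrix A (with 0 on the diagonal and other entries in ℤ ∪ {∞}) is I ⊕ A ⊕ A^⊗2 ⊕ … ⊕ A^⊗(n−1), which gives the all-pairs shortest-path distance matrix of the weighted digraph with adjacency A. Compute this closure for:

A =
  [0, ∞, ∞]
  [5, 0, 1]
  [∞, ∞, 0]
Closure =
  [0, ∞, ∞]
  [5, 0, 1]
  [∞, ∞, 0]

This is the Floyd-Warshall all-pairs shortest-path computation. For each intermediate vertex k = 0, 1, …, 2, update dist[i][j] ← min(dist[i][j], dist[i][k] + dist[k][j]). The final matrix gives, for each (i, j), the minimum total weight of any directed path from i to j (possibly empty when i = j).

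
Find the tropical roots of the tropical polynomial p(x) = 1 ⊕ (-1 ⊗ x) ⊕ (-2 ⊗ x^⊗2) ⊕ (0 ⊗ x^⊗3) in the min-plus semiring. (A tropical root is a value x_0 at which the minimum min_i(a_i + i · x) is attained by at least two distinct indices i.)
Roots: {-2, 1, 2}

Each tropical root is a break point of the lower envelope of the lines y = a_i + i · x (there are 4 lines, with slopes 0, 1, ..., 3). Only the lines that attain the minimum somewhere contribute to roots; other lines are dominated. Here the surviving (envelope) indices are i = 3, i = 2, i = 1, i = 0.
Intersections between consecutive envelope lines give the roots: for adjacent envelope indices i < j the intersection is x = (a_i − a_j) / (j − i). Reading off the sorted break points: {-2, 1, 2}.
Verification: at each break x_0, at least two indices attain the minimum of min_i(a_i + i · x_0).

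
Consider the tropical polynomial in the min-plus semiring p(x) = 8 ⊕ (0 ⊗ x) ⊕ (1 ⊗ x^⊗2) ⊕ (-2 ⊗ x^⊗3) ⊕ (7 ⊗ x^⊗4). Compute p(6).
p(6) = 6

A tropical monomial a ⊗ x^⊗i evaluates to a + i · x. Evaluating each term at x = 6:
  Term 0 contributes 8 + 0 · 6 = 8
  Term 1 contributes 0 + 1 · 6 = 6
  Term 2 contributes 1 + 2 · 6 = 13
  Term 3 contributes -2 + 3 · 6 = 16
  Term 4 contributes 7 + 4 · 6 = 31
p(6) = ⊕ of these = min[8, 6, 13, 16, 31] = 6.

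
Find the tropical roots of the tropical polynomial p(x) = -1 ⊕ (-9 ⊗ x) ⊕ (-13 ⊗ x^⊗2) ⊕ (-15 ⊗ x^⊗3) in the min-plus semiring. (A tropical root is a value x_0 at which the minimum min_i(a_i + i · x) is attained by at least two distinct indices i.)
Roots: {2, 4, 8}

Each tropical root is a break point of the lower envelope of the lines y = a_i + i · x (there are 4 lines, with slopes 0, 1, ..., 3). Only the lines that attain the minimum somewhere contribute to roots; other lines are dominated. Here the surviving (envelope) indices are i = 3, i = 2, i = 1, i = 0.
Intersections between consecutive envelope lines give the roots: for adjacent envelope indices i < j the intersection is x = (a_i − a_j) / (j − i). Reading off the sorted break points: {2, 4, 8}.
Verification: at each break x_0, at least two indices attain the minimum of min_i(a_i + i · x_0).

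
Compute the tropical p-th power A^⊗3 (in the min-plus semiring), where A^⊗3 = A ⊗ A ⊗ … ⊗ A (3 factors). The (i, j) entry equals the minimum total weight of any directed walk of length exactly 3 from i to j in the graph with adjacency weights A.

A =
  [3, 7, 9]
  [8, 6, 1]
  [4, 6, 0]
A^⊗3 =
  [9, 13, 8]
  [5, 7, 1]
  [4, 6, 0]

Each entry (A^⊗3)_ij equals the minimum over all length-3 walks i = v_0 → v_1 → … → v_3 = j of Σ_t A[v_t][v_{t+1}]. For example, for (i, j) = (0, 2) we minimise over 9 possible intermediate vertex sequences; the minimum is 8, attained along the walk 0 → 1 → 2 → 2.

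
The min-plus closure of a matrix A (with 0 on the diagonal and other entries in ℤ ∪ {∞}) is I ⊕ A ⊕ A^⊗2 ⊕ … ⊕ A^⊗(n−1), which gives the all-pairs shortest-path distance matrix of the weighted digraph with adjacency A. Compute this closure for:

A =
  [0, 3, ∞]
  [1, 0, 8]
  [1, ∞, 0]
Closure =
  [0, 3, 11]
  [1, 0, 8]
  [1, 4, 0]

This is the Floyd-Warshall all-pairs shortest-path computation. For each intermediate vertex k = 0, 1, …, 2, update dist[i][j] ← min(dist[i][j], dist[i][k] + dist[k][j]). The final matrix gives, for each (i, j), the minimum total weight of any directed path from i to j (possibly empty when i = j).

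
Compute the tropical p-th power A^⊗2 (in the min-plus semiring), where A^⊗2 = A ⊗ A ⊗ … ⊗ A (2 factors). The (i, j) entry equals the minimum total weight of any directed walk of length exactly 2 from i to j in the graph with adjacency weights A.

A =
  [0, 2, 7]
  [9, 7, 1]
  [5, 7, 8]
A^⊗2 =
  [0, 2, 3]
  [6, 8, 8]
  [5, 7, 8]

Each entry (A^⊗2)_ij equals the minimum over all length-2 walks i = v_0 → v_1 → … → v_2 = j of Σ_t A[v_t][v_{t+1}]. For example, for (i, j) = (0, 2) we minimise over 3 possible intermediate vertex sequences; the minimum is 3, attained along the walk 0 → 1 → 2.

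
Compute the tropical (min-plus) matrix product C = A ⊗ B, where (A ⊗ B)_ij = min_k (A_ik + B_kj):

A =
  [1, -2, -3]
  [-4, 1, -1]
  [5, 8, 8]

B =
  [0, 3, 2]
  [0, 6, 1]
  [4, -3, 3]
A ⊗ B =
  [-2, -6, -1]
  [-4, -4, -2]
  [5, 5, 7]

Apply the min-plus product entry-by-entry:
  C[0][0] = min over k of (A[0][0] + B[0][0] = 1 + 0 = 1, A[0][1] + B[1][0] = -2 + 0 = -2, A[0][2] + B[2][0] = -3 + 4 = 1) = -2 (attained at k = 1)
  C[0][1] = min over k of (A[0][0] + B[0][1] = 1 + 3 = 4, A[0][1] + B[1][1] = -2 + 6 = 4, A[0][2] + B[2][1] = -3 + -3 = -6) = -6 (attained at k = 2)
  C[0][2] = min over k of (A[0][0] + B[0][2] = 1 + 2 = 3, A[0][1] + B[1][2] = -2 + 1 = -1, A[0][2] + B[2][2] = -3 + 3 = 0) = -1 (attained at k = 1)
  C[1][0] = min over k of (A[1][0] + B[0][0] = -4 + 0 = -4, A[1][1] + B[1][0] = 1 + 0 = 1, A[1][2] + B[2][0] = -1 + 4 = 3) = -4 (attained at k = 0)
  C[1][1] = min over k of (A[1][0] + B[0][1] = -4 + 3 = -1, A[1][1] + B[1][1] = 1 + 6 = 7, A[1][2] + B[2][1] = -1 + -3 = -4) = -4 (attained at k = 2)
  C[1][2] = min over k of (A[1][0] + B[0][2] = -4 + 2 = -2, A[1][1] + B[1][2] = 1 + 1 = 2, A[1][2] + B[2][2] = -1 + 3 = 2) = -2 (attained at k = 0)
  C[2][0] = min over k of (A[2][0] + B[0][0] = 5 + 0 = 5, A[2][1] + B[1][0] = 8 + 0 = 8, A[2][2] + B[2][0] = 8 + 4 = 12) = 5 (attained at k = 0)
  C[2][1] = min over k of (A[2][0] + B[0][1] = 5 + 3 = 8, A[2][1] + B[1][1] = 8 + 6 = 14, A[2][2] + B[2][1] = 8 + -3 = 5) = 5 (attained at k = 2)
  C[2][2] = min over k of (A[2][0] + B[0][2] = 5 + 2 = 7, A[2][1] + B[1][2] = 8 + 1 = 9, A[2][2] + B[2][2] = 8 + 3 = 11) = 7 (attained at k = 0)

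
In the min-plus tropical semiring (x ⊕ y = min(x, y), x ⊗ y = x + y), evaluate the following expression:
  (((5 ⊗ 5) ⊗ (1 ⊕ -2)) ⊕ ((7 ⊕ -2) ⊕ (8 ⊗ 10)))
(((5 ⊗ 5) ⊗ (1 ⊕ -2)) ⊕ ((7 ⊕ -2) ⊕ (8 ⊗ 10))) = -2

Expand innermost to outermost. Recall ⊕ takes the minimum of its arguments and ⊗ takes their sum. Working out the expression (((5 ⊗ 5) ⊗ (1 ⊕ -2)) ⊕ ((7 ⊕ -2) ⊕ (8 ⊗ 10))) gives -2.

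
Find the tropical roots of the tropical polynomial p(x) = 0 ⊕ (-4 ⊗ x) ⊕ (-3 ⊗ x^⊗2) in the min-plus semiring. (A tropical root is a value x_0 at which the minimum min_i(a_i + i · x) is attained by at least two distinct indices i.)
Roots: {-1, 4}

Each tropical root is a break point of the lower envelope of the lines y = a_i + i · x (there are 3 lines, with slopes 0, 1, ..., 2). Only the lines that attain the minimum somewhere contribute to roots; other lines are dominated. Here the surviving (envelope) indices are i = 2, i = 1, i = 0.
Intersections between consecutive envelope lines give the roots: for adjacent envelope indices i < j the intersection is x = (a_i − a_j) / (j − i). Reading off the sorted break points: {-1, 4}.
Verification: at each break x_0, at least two indices attain the minimum of min_i(a_i + i · x_0).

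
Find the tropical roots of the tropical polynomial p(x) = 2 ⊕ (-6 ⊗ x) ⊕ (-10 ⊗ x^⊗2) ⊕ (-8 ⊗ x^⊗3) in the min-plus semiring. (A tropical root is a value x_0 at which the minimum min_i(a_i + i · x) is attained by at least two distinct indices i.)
Roots: {-2, 4, 8}

Each tropical root is a break point of the lower envelope of the lines y = a_i + i · x (there are 4 lines, with slopes 0, 1, ..., 3). Only the lines that attain the minimum somewhere contribute to roots; other lines are dominated. Here the surviving (envelope) indices are i = 3, i = 2, i = 1, i = 0.
Intersections between consecutive envelope lines give the roots: for adjacent envelope indices i < j the intersection is x = (a_i − a_j) / (j − i). Reading off the sorted break points: {-2, 4, 8}.
Verification: at each break x_0, at least two indices attain the minimum of min_i(a_i + i · x_0).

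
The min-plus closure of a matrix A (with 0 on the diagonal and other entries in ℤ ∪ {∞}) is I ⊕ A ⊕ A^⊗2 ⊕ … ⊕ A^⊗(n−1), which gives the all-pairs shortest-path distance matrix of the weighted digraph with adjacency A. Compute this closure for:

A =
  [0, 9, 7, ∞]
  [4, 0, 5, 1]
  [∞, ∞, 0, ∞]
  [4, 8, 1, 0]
Closure =
  [0, 9, 7, 10]
  [4, 0, 2, 1]
  [∞, ∞, 0, ∞]
  [4, 8, 1, 0]

This is the Floyd-Warshall all-pairs shortest-path computation. For each intermediate vertex k = 0, 1, …, 3, update dist[i][j] ← min(dist[i][j], dist[i][k] + dist[k][j]). The final matrix gives, for each (i, j), the minimum total weight of any directed path from i to j (possibly empty when i = j).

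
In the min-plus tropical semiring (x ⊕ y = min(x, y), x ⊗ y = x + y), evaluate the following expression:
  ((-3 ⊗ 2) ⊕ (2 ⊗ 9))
((-3 ⊗ 2) ⊕ (2 ⊗ 9)) = -1

Expand innermost to outermost. Recall ⊕ takes the minimum of its arguments and ⊗ takes their sum. Working out the expression ((-3 ⊗ 2) ⊕ (2 ⊗ 9)) gives -1.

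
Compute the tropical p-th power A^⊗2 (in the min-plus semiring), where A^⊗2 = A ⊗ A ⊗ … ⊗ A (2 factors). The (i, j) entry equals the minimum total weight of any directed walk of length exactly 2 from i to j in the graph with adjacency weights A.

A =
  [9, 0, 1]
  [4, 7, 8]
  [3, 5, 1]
A^⊗2 =
  [4, 6, 2]
  [11, 4, 5]
  [4, 3, 2]

Each entry (A^⊗2)_ij equals the minimum over all length-2 walks i = v_0 → v_1 → … → v_2 = j of Σ_t A[v_t][v_{t+1}]. For example, for (i, j) = (0, 2) we minimise over 3 possible intermediate vertex sequences; the minimum is 2, attained along the walk 0 → 2 → 2.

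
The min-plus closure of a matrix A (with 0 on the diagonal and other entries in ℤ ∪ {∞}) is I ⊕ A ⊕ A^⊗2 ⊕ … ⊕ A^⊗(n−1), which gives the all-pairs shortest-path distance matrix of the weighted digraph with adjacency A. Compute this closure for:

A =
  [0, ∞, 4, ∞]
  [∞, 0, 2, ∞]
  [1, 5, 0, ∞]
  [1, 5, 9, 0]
Closure =
  [0, 9, 4, ∞]
  [3, 0, 2, ∞]
  [1, 5, 0, ∞]
  [1, 5, 5, 0]

This is the Floyd-Warshall all-pairs shortest-path computation. For each intermediate vertex k = 0, 1, …, 3, update dist[i][j] ← min(dist[i][j], dist[i][k] + dist[k][j]). The final matrix gives, for each (i, j), the minimum total weight of any directed path from i to j (possibly empty when i = j).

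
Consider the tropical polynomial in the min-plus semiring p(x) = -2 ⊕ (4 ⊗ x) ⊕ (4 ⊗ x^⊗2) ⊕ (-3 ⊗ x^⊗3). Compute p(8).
p(8) = -2

A tropical monomial a ⊗ x^⊗i evaluates to a + i · x. Evaluating each term at x = 8:
  Term 0 contributes -2 + 0 · 8 = -2
  Term 1 contributes 4 + 1 · 8 = 12
  Term 2 contributes 4 + 2 · 8 = 20
  Term 3 contributes -3 + 3 · 8 = 21
p(8) = ⊕ of these = min[-2, 12, 20, 21] = -2.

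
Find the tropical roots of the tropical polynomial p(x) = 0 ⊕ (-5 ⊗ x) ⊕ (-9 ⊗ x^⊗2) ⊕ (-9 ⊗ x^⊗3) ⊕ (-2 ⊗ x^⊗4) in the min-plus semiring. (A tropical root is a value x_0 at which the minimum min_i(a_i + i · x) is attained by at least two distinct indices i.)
Roots: {-7, 0, 4, 5}

Each tropical root is a break point of the lower envelope of the lines y = a_i + i · x (there are 5 lines, with slopes 0, 1, ..., 4). Only the lines that attain the minimum somewhere contribute to roots; other lines are dominated. Here the surviving (envelope) indices are i = 4, i = 3, i = 2, i = 1, i = 0.
Intersections between consecutive envelope lines give the roots: for adjacent envelope indices i < j the intersection is x = (a_i − a_j) / (j − i). Reading off the sorted break points: {-7, 0, 4, 5}.
Verification: at each break x_0, at least two indices attain the minimum of min_i(a_i + i · x_0).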